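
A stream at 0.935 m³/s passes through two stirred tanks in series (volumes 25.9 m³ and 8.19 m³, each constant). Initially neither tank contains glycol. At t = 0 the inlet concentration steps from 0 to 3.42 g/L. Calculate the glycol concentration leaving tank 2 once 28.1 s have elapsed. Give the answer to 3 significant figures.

1.67 g/L

Each tank obeys Vᵢ dCᵢ/dt = Q(Cᵢ₋₁ − Cᵢ), so τᵢ = Vᵢ/Q.
τ₁ = 25.9/0.935 = 27.701 s; τ₂ = 8.19/0.935 = 8.7594 s.
Solving the cascade with C₁(0)=C₂(0)=0 gives C₂(t) = C_in[1 − (τ₁ e^(−t/τ₁) − τ₂ e^(−t/τ₂))/(τ₁ − τ₂)].
At t = 28.1: e^(−t/τ₁) = 0.36261, e^(−t/τ₂) = 0.040438.
C₂ = 3.42·[1 − (27.701·0.36261 − 8.7594·0.040438)/(18.941)] = 3.42·0.48840 = 1.6703 g/L.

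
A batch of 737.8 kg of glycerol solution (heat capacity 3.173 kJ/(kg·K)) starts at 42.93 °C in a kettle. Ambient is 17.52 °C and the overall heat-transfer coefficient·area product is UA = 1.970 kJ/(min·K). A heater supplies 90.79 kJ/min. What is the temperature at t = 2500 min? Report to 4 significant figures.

61.08 °C

First-law balance (no shaft work): M c_p dT/dt = −UA(T − T_amb) + Q̇.
dT/dt = (T_ss − T)/τ with T_ss = T_amb + Q̇/UA = 17.52 + 90.79/1.970 = 63.6063 °C, τ = M c_p/UA = 737.8·3.173/1.970 = 1188.34 min.
T approaches T_ss exponentially: T(t) = T_ss + (T₀ − T_ss) e^(−t/τ).
T(2500) = 63.6063 + (-20.6763)·0.121996 = 61.0839 °C.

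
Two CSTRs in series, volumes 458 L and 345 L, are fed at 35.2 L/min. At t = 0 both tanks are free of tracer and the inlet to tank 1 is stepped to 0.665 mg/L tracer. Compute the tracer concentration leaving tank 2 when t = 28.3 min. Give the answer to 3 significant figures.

0.472 mg/L

Each tank obeys Vᵢ dCᵢ/dt = Q(Cᵢ₋₁ − Cᵢ), so τᵢ = Vᵢ/Q.
τ₁ = 458/35.2 = 13.011 min; τ₂ = 345/35.2 = 9.8011 min.
Tank 1: C₁ = C_in(1 − e^(−t/τ₁)). Tank 2 (τ₁ ≠ τ₂): C₂ = C_in[1 − (τ₁ e^(−t/τ₁) − τ₂ e^(−t/τ₂))/(τ₁ − τ₂)].
At t = 28.3: e^(−t/τ₁) = 0.11361, e^(−t/τ₂) = 0.055720.
C₂ = 0.665·[1 − (13.011·0.11361 − 9.8011·0.055720)/(3.2102)] = 0.665·0.70966 = 0.47193 mg/L.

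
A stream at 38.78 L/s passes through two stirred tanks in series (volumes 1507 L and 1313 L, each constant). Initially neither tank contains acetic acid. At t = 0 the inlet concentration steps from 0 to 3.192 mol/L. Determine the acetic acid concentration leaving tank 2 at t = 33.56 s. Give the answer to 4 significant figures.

Time constants: τᵢ = Vᵢ/Q for each well-mixed tank.
τ₁ = 1507/38.78 = 38.8602 s; τ₂ = 1313/38.78 = 33.8577 s.
Solving the cascade with C₁(0)=C₂(0)=0 gives C₂(t) = C_in[1 − (τ₁ e^(−t/τ₁) − τ₂ e^(−t/τ₂))/(τ₁ − τ₂)].
At t = 33.56: e^(−t/τ₁) = 0.421638, e^(−t/τ₂) = 0.371128.
C₂ = 3.192·[1 − (38.8602·0.421638 − 33.8577·0.371128)/(5.00258)] = 3.192·0.236506 = 0.754927 mol/L.

0.7549 mol/L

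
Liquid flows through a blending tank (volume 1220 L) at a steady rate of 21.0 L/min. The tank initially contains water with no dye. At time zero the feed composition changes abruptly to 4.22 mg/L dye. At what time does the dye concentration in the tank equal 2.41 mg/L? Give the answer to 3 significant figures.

Unsteady species balance (constant V, well mixed): V dC/dt = Q(C_in − C), so τ = V/Q = 58.095 min.
C(t) = C_in + (C₀ − C_in) e^(−t/τ). Set C = 2.41 and solve for t:
e^(−t/τ) = (C − C_in)/(C₀ − C_in) = (2.41 − 4.22)/(0 − 4.22) = 0.42891
t = −τ ln(…) = 58.095 × 0.84651 = 49.178 min.

49.2 min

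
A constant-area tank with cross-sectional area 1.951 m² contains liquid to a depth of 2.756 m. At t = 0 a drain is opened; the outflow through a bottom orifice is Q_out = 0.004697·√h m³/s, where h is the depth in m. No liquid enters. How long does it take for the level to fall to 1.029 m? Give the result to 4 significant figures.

With no inflow, A dh/dt = −0.004697 √h.
∫ h^(−1/2) dh = −(0.004697/A) ∫ dt, giving 2√h = 2√h₀ − (0.004697/A) t.
t = 2A(√h₀ − √h)/0.004697 = 2·1.951·(√2.756 − √1.029)/0.004697
  = 3.90200 × (1.66012 − 1.01440) / 0.004697 = 536.431 s.

536.4 s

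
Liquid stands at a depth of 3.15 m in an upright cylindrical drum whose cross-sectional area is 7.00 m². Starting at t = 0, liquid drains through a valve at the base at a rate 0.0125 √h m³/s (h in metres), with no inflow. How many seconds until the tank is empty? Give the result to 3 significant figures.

A dh/dt = −Q_out = −0.0125 √h.
This is separable: 2 d(√h)/dt = −0.0125/A, so √h = √h₀ − (0.0125/(2A)) t.
Set h = 0: 2√h₀ = (0.0125/A) t_empty ⇒ t_empty = 2A√h₀/0.0125.
t_empty = 2·7.00·√3.15/0.0125 = 14.000·1.7748/0.0125 = 1987.8 s.

1990 s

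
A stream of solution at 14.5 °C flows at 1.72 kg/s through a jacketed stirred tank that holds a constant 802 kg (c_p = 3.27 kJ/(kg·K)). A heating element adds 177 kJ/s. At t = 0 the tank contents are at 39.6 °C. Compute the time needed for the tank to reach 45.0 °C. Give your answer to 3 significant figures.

First-law balance (no shaft work): M c_p dT/dt = ṁ c_p (T_in − T) + 177.
τ = M/ṁ = 466.28 s; T_ss = T_in + Q̇/(ṁ c_p) = 45.970 °C.
T(t) = T_ss + (T₀ − T_ss) e^(−t/τ). Set T = 45.0:
e^(−t/τ) = (45.0 − 45.970)/(39.6 − 45.970) = 0.15228
t = −466.28 · ln(0.15228) = 877.56 s.

878 s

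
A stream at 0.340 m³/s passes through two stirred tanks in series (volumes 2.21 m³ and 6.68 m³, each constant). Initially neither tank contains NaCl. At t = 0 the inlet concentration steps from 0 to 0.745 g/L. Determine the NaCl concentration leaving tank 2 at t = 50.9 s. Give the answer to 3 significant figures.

Each tank obeys Vᵢ dCᵢ/dt = Q(Cᵢ₋₁ − Cᵢ), so τᵢ = Vᵢ/Q.
τ₁ = 2.21/0.340 = 6.5000 s; τ₂ = 6.68/0.340 = 19.647 s.
Solving the cascade with C₁(0)=C₂(0)=0 gives C₂(t) = C_in[1 − (τ₁ e^(−t/τ₁) − τ₂ e^(−t/τ₂))/(τ₁ − τ₂)].
At t = 50.9: e^(−t/τ₁) = 0.00039732, e^(−t/τ₂) = 0.074966.
C₂ = 0.745·[1 − (6.5000·0.00039732 − 19.647·0.074966)/(-13.147)] = 0.745·0.88817 = 0.66168 g/L.

0.662 g/L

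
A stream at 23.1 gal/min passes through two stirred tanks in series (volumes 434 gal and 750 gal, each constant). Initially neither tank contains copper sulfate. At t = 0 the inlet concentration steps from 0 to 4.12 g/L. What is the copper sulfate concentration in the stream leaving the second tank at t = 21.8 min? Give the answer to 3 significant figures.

0.897 g/L

Species balance on tank i: dCᵢ/dt = (Cᵢ₋₁ − Cᵢ)/τᵢ with τᵢ = Vᵢ/Q.
τ₁ = 434/23.1 = 18.788 min; τ₂ = 750/23.1 = 32.468 min.
Tank 1: C₁ = C_in(1 − e^(−t/τ₁)). Tank 2 (τ₁ ≠ τ₂): C₂ = C_in[1 − (τ₁ e^(−t/τ₁) − τ₂ e^(−t/τ₂))/(τ₁ − τ₂)].
At t = 21.8: e^(−t/τ₁) = 0.31339, e^(−t/τ₂) = 0.51097.
C₂ = 4.12·[1 − (18.788·0.31339 − 32.468·0.51097)/(-13.680)] = 4.12·0.21766 = 0.89675 g/L.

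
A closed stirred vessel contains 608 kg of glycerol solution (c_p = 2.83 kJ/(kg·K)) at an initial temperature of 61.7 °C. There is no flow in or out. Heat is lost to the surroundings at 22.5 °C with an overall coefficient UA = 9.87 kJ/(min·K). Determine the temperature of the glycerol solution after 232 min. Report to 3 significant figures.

Lumped-capacitance energy balance: M c_p dT/dt = UA(T_amb − T).
dT/dt = (T_ss − T)/τ with T_ss = T_amb = 22.500 °C, τ = M c_p/UA = 608·2.83/9.87 = 174.33 min.
Integrating: T(t) = T_ss + (T₀ − T_ss) e^(−t/τ).
T(232) = 22.500 + (39.200)·0.26426 = 32.859 °C.

32.9 °C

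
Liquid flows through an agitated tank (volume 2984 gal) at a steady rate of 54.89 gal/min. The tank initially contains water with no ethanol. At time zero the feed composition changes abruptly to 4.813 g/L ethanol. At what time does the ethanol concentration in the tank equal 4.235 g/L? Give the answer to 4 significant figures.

Species balance: V dC/dt = Q(C_in − C) ⇒ τ = V/Q = 54.3633 min.
C(t) = C_in + (C₀ − C_in) e^(−t/τ). Set C = 4.235 and solve for t:
e^(−t/τ) = (C − C_in)/(C₀ − C_in) = (4.235 − 4.813)/(0 − 4.813) = 0.120091
t = −τ ln(…) = 54.3633 × 2.11950 = 115.223 min.

115.2 min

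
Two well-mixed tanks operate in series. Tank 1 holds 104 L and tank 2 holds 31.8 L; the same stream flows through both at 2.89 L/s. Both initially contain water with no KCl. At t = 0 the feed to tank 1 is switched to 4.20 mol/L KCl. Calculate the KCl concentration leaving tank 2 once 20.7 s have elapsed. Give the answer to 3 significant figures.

1.08 mol/L

Each tank obeys Vᵢ dCᵢ/dt = Q(Cᵢ₋₁ − Cᵢ), so τᵢ = Vᵢ/Q.
τ₁ = 104/2.89 = 35.986 s; τ₂ = 31.8/2.89 = 11.003 s.
Solving the cascade with C₁(0)=C₂(0)=0 gives C₂(t) = C_in[1 − (τ₁ e^(−t/τ₁) − τ₂ e^(−t/τ₂))/(τ₁ − τ₂)].
At t = 20.7: e^(−t/τ₁) = 0.56258, e^(−t/τ₂) = 0.15240.
C₂ = 4.20·[1 − (35.986·0.56258 − 11.003·0.15240)/(24.983)] = 4.20·0.25676 = 1.0784 mol/L.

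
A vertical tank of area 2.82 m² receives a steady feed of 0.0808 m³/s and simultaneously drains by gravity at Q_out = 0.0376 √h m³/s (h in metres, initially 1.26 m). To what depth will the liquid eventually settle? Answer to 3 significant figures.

4.62 m

Volume balance on the tank: A dh/dt = Q_in − 0.0376 √h. At steady state dh/dt = 0:
Q_in = 0.0376 √h_ss ⇒ √h_ss = 0.0808/0.0376 = 2.1489.
h_ss = 2.1489² = 4.6179 m. (Since h₀ = 1.26 m < h_ss, the level will rise toward this value.)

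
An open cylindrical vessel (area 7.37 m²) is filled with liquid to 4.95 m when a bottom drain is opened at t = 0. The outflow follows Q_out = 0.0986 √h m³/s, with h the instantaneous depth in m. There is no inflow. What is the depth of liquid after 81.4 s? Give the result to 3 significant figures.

2.82 m

A dh/dt = −Q_out = −0.0986 √h.
Separate and integrate: 2(√h − √h₀) = −(0.0986/A) t.
√h = √4.95 − 0.0986·81.4/(2·7.37) = 2.2249 − 0.54451 = 1.6804.
h = 1.6804² = 2.8236 m.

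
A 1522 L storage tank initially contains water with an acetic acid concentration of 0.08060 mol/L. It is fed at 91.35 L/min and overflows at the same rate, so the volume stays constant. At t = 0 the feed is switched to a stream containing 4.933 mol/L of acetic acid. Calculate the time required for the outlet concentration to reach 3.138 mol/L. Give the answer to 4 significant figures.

Unsteady species balance (constant V, well mixed): V dC/dt = Q(C_in − C), so τ = V/Q = 16.6612 min.
C(t) = C_in + (C₀ − C_in) e^(−t/τ). Set C = 3.138 and solve for t:
e^(−t/τ) = (C − C_in)/(C₀ − C_in) = (3.138 − 4.933)/(0.08060 − 4.933) = 0.369920
t = −τ ln(…) = 16.6612 × 0.994468 = 16.5690 min.

16.57 min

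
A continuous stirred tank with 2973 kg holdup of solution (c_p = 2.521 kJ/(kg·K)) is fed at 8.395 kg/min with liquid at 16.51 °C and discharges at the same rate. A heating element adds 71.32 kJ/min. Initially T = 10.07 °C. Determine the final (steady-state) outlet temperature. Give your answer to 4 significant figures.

19.88 °C

Energy balance: M c_p dT/dt = ṁ c_p (T_in − T) + 71.32.
At steady state dT/dt = 0 ⇒ T_ss = T_in + Q̇/(ṁ c_p) = 16.51 + 71.32/(8.395·2.521) = 19.8799 °C.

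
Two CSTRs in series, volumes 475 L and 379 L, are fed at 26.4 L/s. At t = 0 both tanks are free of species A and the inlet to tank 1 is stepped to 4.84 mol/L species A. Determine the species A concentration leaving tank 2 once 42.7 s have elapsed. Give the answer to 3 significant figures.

Each tank obeys Vᵢ dCᵢ/dt = Q(Cᵢ₋₁ − Cᵢ), so τᵢ = Vᵢ/Q.
τ₁ = 475/26.4 = 17.992 s; τ₂ = 379/26.4 = 14.356 s.
Solving the cascade with C₁(0)=C₂(0)=0 gives C₂(t) = C_in[1 − (τ₁ e^(−t/τ₁) − τ₂ e^(−t/τ₂))/(τ₁ − τ₂)].
At t = 42.7: e^(−t/τ₁) = 0.093180, e^(−t/τ₂) = 0.051080.
C₂ = 4.84·[1 − (17.992·0.093180 − 14.356·0.051080)/(3.6364)] = 4.84·0.74061 = 3.5846 mol/L.

3.58 mol/L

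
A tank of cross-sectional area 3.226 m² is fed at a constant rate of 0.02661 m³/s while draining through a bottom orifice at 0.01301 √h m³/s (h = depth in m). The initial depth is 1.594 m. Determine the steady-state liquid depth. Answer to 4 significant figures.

Volume balance on the tank: A dh/dt = Q_in − 0.01301 √h. At steady state dh/dt = 0:
Q_in = 0.01301 √h_ss ⇒ √h_ss = 0.02661/0.01301 = 2.04535.
h_ss = 2.04535² = 4.18346 m. (Since h₀ = 1.594 m < h_ss, the level will rise toward this value.)

4.183 m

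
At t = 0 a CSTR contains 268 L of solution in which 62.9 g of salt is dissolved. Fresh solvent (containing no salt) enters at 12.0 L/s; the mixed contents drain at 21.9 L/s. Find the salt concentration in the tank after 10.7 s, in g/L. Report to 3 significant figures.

Total volume: dV/dt = Q_in − Q_out = -9.9000 L/s, so V(t) = 268 − 9.9000 t and V(10.7) = 162.07 L.
No salt enters, so dm/dt = −Q_out · (m/V).
dm/m = −Q_out dt/(V₀ − 9.9000 t); integrating gives ln(m/m₀) = −(Q_out/(Q_in−Q_out)) ln(V/V₀).
m = m₀ (V₀/V)^(Q_out/(Q_in−Q_out)) = 62.9 × (268/162.07)^(-2.2121) = 20.675 g.
C = m/V = 20.675/162.07 = 0.12757 g/L.

0.128 g/L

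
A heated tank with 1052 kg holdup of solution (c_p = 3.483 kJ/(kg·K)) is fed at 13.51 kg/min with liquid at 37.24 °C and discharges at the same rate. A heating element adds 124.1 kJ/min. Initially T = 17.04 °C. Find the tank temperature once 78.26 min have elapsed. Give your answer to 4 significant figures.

M c_p dT/dt = ṁ c_p (T_in − T) + Q̇.
τ = M/ṁ = 77.8682 min; T_ss = T_in + Q̇/(ṁ c_p) = 37.24 + 124.1/(13.51·3.483) = 39.8773 °C.
T approaches T_ss exponentially: T(t) = T_ss + (T₀ − T_ss) e^(−t/τ).
T(78.26) = 39.8773 + (-22.8373)·e^(−78.26/77.8682) = 39.8773 + (-22.8373)·0.366033 = 31.5181 °C.

31.52 °C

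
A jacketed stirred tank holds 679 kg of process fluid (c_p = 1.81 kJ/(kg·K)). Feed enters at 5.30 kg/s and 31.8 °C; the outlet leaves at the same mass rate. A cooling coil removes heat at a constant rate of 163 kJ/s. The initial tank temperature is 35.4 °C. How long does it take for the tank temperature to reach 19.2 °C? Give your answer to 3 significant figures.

M c_p dT/dt = ṁ c_p (T_in − T) − Q̇.
τ = M/ṁ = 128.11 s; T_ss = T_in − Q̇/(ṁ c_p) = 14.808 °C.
T(t) = T_ss + (T₀ − T_ss) e^(−t/τ). Set T = 19.2:
e^(−t/τ) = (19.2 − 14.808)/(35.4 − 14.808) = 0.21327
t = −128.11 · ln(0.21327) = 197.96 s.

198 s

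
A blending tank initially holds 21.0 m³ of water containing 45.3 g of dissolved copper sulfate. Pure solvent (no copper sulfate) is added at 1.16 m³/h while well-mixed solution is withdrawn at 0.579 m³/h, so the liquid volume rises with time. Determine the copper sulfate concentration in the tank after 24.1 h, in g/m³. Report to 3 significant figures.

Let m(t) be the amount of copper sulfate. Volume: V(t) = V₀ + (Q_in − Q_out) t = 21.0 + 0.58100 t; V(24.1) = 35.002 m³.
Species balance (pure solvent in): dm/dt = −Q_out · m/V(t).
Separate: dm/m = −Q_out dt/V(t) ⇒ ln(m/m₀) = −(Q_out/(Q_in−Q_out)) ln(V/V₀).
m = m₀ (V₀/V)^(Q_out/(Q_in−Q_out)) = 45.3 × (21.0/35.002)^(0.99656) = 27.226 g.
C = m/V = 27.226/35.002 = 0.77784 g/m³.

0.778 g/m³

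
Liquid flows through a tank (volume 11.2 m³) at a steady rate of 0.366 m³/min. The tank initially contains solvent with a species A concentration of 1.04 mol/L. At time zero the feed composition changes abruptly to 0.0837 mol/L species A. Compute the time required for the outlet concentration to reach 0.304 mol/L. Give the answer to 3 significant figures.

Species balance on the tank: V dC/dt = Q(C_in − C), so τ = V/Q = 30.601 min.
C(t) = C_in + (C₀ − C_in) e^(−t/τ). Set C = 0.304 and solve for t:
e^(−t/τ) = (C − C_in)/(C₀ − C_in) = (0.304 − 0.0837)/(1.04 − 0.0837) = 0.23037
t = −τ ln(…) = 30.601 × 1.4681 = 44.925 min.

44.9 min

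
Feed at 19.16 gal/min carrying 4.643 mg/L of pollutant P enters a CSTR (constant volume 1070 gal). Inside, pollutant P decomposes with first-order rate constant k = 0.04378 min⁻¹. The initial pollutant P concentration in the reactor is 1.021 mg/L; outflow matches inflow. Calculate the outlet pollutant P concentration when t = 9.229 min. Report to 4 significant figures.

1.163 mg/L

Accumulation = in − out − consumed: V dC/dt = Q C_in − Q C − k V C.
This is linear with rate a = Q/V + k = 0.0616865 min⁻¹.
C_ss = Q C_in/(Q + kV) = 1.34778 mg/L; C(t) = C_ss + (C₀ − C_ss) e^(−a t).
C(9.229) = 1.34778 + (-0.326783)·e^(−0.0616865·9.229) = 1.34778 + (-0.326783)·0.565919 = 1.16285 mg/L.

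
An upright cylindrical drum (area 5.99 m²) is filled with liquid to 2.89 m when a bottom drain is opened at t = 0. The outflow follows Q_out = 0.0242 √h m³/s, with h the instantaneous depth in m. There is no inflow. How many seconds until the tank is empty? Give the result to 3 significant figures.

With no inflow, A dh/dt = −0.0242 √h.
Separate and integrate: 2(√h − √h₀) = −(0.0242/A) t.
Set h = 0: 2√h₀ = (0.0242/A) t_empty ⇒ t_empty = 2A√h₀/0.0242.
t_empty = 2·5.99·√2.89/0.0242 = 11.980·1.7000/0.0242 = 841.57 s.

842 s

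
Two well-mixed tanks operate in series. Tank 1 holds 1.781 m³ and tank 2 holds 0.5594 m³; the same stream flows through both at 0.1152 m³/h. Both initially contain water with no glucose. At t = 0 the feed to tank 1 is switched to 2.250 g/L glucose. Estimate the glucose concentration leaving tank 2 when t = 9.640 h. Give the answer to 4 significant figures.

Species balance on tank i: dCᵢ/dt = (Cᵢ₋₁ − Cᵢ)/τᵢ with τᵢ = Vᵢ/Q.
τ₁ = 1.781/0.1152 = 15.4601 h; τ₂ = 0.5594/0.1152 = 4.85590 h.
Tank 1: C₁ = C_in(1 − e^(−t/τ₁)). Tank 2 (τ₁ ≠ τ₂): C₂ = C_in[1 − (τ₁ e^(−t/τ₁) − τ₂ e^(−t/τ₂))/(τ₁ − τ₂)].
At t = 9.640: e^(−t/τ₁) = 0.536042, e^(−t/τ₂) = 0.137351.
C₂ = 2.250·[1 − (15.4601·0.536042 − 4.85590·0.137351)/(10.6042)] = 2.250·0.281387 = 0.633121 g/L.

0.6331 g/L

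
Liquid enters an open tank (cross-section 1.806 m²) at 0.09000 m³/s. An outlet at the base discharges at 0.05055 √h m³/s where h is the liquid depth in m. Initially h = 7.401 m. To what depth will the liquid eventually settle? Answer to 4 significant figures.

Unsteady balance on liquid volume: A dh/dt = Q_in − 0.05055 √h. At steady state dh/dt = 0:
Q_in = 0.05055 √h_ss ⇒ √h_ss = 0.09000/0.05055 = 1.78042.
h_ss = 1.78042² = 3.16988 m. (Since h₀ = 7.401 m > h_ss, the level will fall toward this value.)

3.170 m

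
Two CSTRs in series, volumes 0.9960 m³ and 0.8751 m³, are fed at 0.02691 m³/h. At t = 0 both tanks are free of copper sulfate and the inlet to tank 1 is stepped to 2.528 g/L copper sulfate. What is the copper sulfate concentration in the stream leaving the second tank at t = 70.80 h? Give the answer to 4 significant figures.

1.527 g/L

Each tank obeys Vᵢ dCᵢ/dt = Q(Cᵢ₋₁ − Cᵢ), so τᵢ = Vᵢ/Q.
τ₁ = 0.9960/0.02691 = 37.0123 h; τ₂ = 0.8751/0.02691 = 32.5195 h.
Solving the cascade with C₁(0)=C₂(0)=0 gives C₂(t) = C_in[1 − (τ₁ e^(−t/τ₁) − τ₂ e^(−t/τ₂))/(τ₁ − τ₂)].
At t = 70.80: e^(−t/τ₁) = 0.147655, e^(−t/τ₂) = 0.113364.
C₂ = 2.528·[1 − (37.0123·0.147655 − 32.5195·0.113364)/(4.49275)] = 2.528·0.604140 = 1.52727 g/L.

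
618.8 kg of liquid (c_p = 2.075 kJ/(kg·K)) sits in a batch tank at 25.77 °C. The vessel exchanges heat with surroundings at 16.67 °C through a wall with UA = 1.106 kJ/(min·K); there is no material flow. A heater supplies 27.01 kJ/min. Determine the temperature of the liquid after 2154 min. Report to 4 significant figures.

38.70 °C

Lumped-capacitance energy balance: M c_p dT/dt = UA(T_amb − T) + Q̇.
dT/dt = (T_ss − T)/τ with T_ss = T_amb + Q̇/UA = 16.67 + 27.01/1.106 = 41.0913 °C, τ = M c_p/UA = 618.8·2.075/1.106 = 1160.95 min.
Integrating: T(t) = T_ss + (T₀ − T_ss) e^(−t/τ).
T(2154) = 41.0913 + (-15.3213)·0.156394 = 38.6952 °C.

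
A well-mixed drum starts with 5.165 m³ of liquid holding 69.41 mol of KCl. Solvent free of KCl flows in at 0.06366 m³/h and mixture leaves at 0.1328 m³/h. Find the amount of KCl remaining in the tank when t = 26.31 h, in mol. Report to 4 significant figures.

Total volume: dV/dt = Q_in − Q_out = -0.0691400 m³/h, so V(t) = 5.165 − 0.0691400 t and V(26.31) = 3.34593 m³.
No KCl enters, so dm/dt = −Q_out · (m/V).
Separate: dm/m = −Q_out dt/V(t) ⇒ ln(m/m₀) = −(Q_out/(Q_in−Q_out)) ln(V/V₀).
m = m₀ (V₀/V)^(Q_out/(Q_in−Q_out)) = 69.41 × (5.165/3.34593)^(-1.92074) = 30.1480 mol.

30.15 mol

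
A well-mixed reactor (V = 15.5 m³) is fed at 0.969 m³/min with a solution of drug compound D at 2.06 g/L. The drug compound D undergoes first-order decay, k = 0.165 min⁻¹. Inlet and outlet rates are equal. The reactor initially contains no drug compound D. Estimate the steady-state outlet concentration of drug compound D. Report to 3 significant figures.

0.566 g/L

Species balance: V dC/dt = Q C_in − Q C − k V C.
At steady state: 0 = Q C_in − (Q + kV) C_ss, so C_ss = Q C_in/(Q + kV).
C_ss = 0.969·2.06/(0.969 + 0.165·15.5) = 1.9961/3.5265 = 0.56604 g/L.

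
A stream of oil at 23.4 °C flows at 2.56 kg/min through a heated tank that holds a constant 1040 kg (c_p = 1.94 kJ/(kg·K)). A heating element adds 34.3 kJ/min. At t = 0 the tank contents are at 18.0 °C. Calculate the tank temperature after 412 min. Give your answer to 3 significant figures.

25.8 °C

Unsteady energy balance on the tank contents: M c_p dT/dt = ṁ c_p (T_in − T) + 34.3.
τ = M/ṁ = 406.25 min; T_ss = T_in + Q̇/(ṁ c_p) = 23.4 + 34.3/(2.56·1.94) = 30.306 °C.
T approaches T_ss exponentially: T(t) = T_ss + (T₀ − T_ss) e^(−t/τ).
T(412) = 30.306 + (-12.306)·e^(−412/406.25) = 30.306 + (-12.306)·0.36271 = 25.843 °C.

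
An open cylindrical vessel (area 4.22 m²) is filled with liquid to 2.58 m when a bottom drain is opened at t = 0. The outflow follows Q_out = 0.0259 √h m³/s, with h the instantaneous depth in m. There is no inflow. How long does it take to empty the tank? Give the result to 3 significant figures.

523 s

With no inflow, A dh/dt = −0.0259 √h.
This is separable: 2 d(√h)/dt = −0.0259/A, so √h = √h₀ − (0.0259/(2A)) t.
Set h = 0: 2√h₀ = (0.0259/A) t_empty ⇒ t_empty = 2A√h₀/0.0259.
t_empty = 2·4.22·√2.58/0.0259 = 8.4400·1.6062/0.0259 = 523.42 s.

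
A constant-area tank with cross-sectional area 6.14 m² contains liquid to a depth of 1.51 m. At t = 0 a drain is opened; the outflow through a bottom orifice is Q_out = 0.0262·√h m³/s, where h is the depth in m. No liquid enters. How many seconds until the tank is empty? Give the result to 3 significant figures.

576 s

A dh/dt = −Q_out = −0.0262 √h.
Separate and integrate: 2(√h − √h₀) = −(0.0262/A) t.
Set h = 0: 2√h₀ = (0.0262/A) t_empty ⇒ t_empty = 2A√h₀/0.0262.
t_empty = 2·6.14·√1.51/0.0262 = 12.280·1.2288/0.0262 = 575.95 s.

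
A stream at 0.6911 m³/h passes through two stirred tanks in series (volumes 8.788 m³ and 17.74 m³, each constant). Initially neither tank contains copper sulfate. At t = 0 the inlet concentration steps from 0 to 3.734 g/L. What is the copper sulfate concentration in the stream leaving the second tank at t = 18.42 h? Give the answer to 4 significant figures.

0.9846 g/L

Time constants: τᵢ = Vᵢ/Q for each well-mixed tank.
τ₁ = 8.788/0.6911 = 12.7160 h; τ₂ = 17.74/0.6911 = 25.6692 h.
Solving the cascade with C₁(0)=C₂(0)=0 gives C₂(t) = C_in[1 − (τ₁ e^(−t/τ₁) − τ₂ e^(−t/τ₂))/(τ₁ − τ₂)].
At t = 18.42: e^(−t/τ₁) = 0.234905, e^(−t/τ₂) = 0.487926.
C₂ = 3.734·[1 − (12.7160·0.234905 − 25.6692·0.487926)/(-12.9533)] = 3.734·0.263688 = 0.984611 g/L.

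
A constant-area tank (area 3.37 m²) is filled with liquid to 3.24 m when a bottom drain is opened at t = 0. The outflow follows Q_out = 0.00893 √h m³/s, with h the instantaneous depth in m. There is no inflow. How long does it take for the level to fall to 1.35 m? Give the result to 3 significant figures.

482 s

With no inflow, A dh/dt = −0.00893 √h.
∫ h^(−1/2) dh = −(0.00893/A) ∫ dt, giving 2√h = 2√h₀ − (0.00893/A) t.
t = 2A(√h₀ − √h)/0.00893 = 2·3.37·(√3.24 − √1.35)/0.00893
  = 6.7400 × (1.8000 − 1.1619) / 0.00893 = 481.62 s.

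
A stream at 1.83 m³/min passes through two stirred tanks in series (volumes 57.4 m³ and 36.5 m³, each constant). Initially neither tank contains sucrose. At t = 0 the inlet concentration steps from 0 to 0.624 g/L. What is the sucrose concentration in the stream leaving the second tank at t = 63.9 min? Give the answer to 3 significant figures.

0.445 g/L

Each tank obeys Vᵢ dCᵢ/dt = Q(Cᵢ₋₁ − Cᵢ), so τᵢ = Vᵢ/Q.
τ₁ = 57.4/1.83 = 31.366 min; τ₂ = 36.5/1.83 = 19.945 min.
Tank 1: C₁ = C_in(1 − e^(−t/τ₁)). Tank 2 (τ₁ ≠ τ₂): C₂ = C_in[1 − (τ₁ e^(−t/τ₁) − τ₂ e^(−t/τ₂))/(τ₁ − τ₂)].
At t = 63.9: e^(−t/τ₁) = 0.13039, e^(−t/τ₂) = 0.040609.
C₂ = 0.624·[1 − (31.366·0.13039 − 19.945·0.040609)/(11.421)] = 0.624·0.71282 = 0.44480 g/L.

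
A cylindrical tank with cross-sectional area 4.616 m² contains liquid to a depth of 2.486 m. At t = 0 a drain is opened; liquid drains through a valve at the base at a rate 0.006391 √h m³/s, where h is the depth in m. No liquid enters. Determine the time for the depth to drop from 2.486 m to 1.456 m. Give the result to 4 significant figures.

534.6 s

With no inflow, A dh/dt = −0.006391 √h.
This is separable: 2 d(√h)/dt = −0.006391/A, so √h = √h₀ − (0.006391/(2A)) t.
t = 2A(√h₀ − √h)/0.006391 = 2·4.616·(√2.486 − √1.456)/0.006391
  = 9.23200 × (1.57671 − 1.20665) / 0.006391 = 534.559 s.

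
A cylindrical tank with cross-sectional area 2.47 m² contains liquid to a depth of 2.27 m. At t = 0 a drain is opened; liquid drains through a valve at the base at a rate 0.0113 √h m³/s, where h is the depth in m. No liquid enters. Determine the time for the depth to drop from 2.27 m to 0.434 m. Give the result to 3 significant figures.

371 s

With no inflow, A dh/dt = −0.0113 √h.
∫ h^(−1/2) dh = −(0.0113/A) ∫ dt, giving 2√h = 2√h₀ − (0.0113/A) t.
t = 2A(√h₀ − √h)/0.0113 = 2·2.47·(√2.27 − √0.434)/0.0113
  = 4.9400 × (1.5067 − 0.65879) / 0.0113 = 370.66 s.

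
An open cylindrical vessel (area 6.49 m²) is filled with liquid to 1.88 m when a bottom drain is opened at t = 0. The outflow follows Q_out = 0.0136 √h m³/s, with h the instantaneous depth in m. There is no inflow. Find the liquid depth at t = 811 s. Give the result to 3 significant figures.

0.272 m

Volume balance on the tank: A dh/dt = −0.0136 √h.
Separate and integrate: 2(√h − √h₀) = −(0.0136/A) t.
√h = √1.88 − 0.0136·811/(2·6.49) = 1.3711 − 0.84974 = 0.52139.
h = 0.52139² = 0.27185 m.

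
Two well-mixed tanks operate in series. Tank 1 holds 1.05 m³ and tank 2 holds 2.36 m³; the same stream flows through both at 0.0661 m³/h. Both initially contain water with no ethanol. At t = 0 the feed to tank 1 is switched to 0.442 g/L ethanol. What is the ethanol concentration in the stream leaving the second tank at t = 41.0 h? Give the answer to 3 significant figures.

0.216 g/L

Time constants: τᵢ = Vᵢ/Q for each well-mixed tank.
τ₁ = 1.05/0.0661 = 15.885 h; τ₂ = 2.36/0.0661 = 35.703 h.
Solving the cascade with C₁(0)=C₂(0)=0 gives C₂(t) = C_in[1 − (τ₁ e^(−t/τ₁) − τ₂ e^(−t/τ₂))/(τ₁ − τ₂)].
At t = 41.0: e^(−t/τ₁) = 0.075695, e^(−t/τ₂) = 0.31716.
C₂ = 0.442·[1 − (15.885·0.075695 − 35.703·0.31716)/(-19.818)] = 0.442·0.48930 = 0.21627 g/L.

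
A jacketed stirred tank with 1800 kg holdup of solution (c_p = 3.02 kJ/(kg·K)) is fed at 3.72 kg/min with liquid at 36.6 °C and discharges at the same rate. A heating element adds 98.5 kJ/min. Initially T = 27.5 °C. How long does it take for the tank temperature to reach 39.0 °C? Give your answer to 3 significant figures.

Unsteady energy balance on the tank contents: M c_p dT/dt = ṁ c_p (T_in − T) + 98.5.
τ = M/ṁ = 483.87 min; T_ss = T_in + Q̇/(ṁ c_p) = 45.368 °C.
T(t) = T_ss + (T₀ − T_ss) e^(−t/τ). Set T = 39.0:
e^(−t/τ) = (39.0 − 45.368)/(27.5 − 45.368) = 0.35638
t = −483.87 · ln(0.35638) = 499.24 min.

499 min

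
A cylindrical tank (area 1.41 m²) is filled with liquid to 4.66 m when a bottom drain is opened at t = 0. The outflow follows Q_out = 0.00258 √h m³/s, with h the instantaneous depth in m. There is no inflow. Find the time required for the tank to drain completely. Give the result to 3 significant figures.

2360 s

With no inflow, A dh/dt = −0.00258 √h.
This is separable: 2 d(√h)/dt = −0.00258/A, so √h = √h₀ − (0.00258/(2A)) t.
Set h = 0: 2√h₀ = (0.00258/A) t_empty ⇒ t_empty = 2A√h₀/0.00258.
t_empty = 2·1.41·√4.66/0.00258 = 2.8200·2.1587/0.00258 = 2359.5 s.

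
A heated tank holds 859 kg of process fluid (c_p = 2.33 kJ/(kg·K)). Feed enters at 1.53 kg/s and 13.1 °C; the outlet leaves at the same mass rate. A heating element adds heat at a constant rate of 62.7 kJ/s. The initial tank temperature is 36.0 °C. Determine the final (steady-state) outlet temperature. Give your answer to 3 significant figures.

M c_p dT/dt = ṁ c_p (T_in − T) + Q̇.
At steady state dT/dt = 0 ⇒ T_ss = T_in + Q̇/(ṁ c_p) = 13.1 + 62.7/(1.53·2.33) = 30.688 °C.

30.7 °C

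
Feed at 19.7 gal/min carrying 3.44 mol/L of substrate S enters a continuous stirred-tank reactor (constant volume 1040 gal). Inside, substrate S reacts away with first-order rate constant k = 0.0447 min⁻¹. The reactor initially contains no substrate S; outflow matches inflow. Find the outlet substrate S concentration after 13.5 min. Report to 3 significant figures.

0.590 mol/L

V dC/dt = Q(C_in − C) − k V C.
dC/dt = (Q/V) C_in − (Q/V + k) C; effective rate a = Q/V + k = 0.018942 + 0.0447 = 0.063642 min⁻¹.
C_ss = Q C_in/(Q + kV) = 1.0239 mol/L; C(t) = C_ss + (C₀ − C_ss) e^(−a t).
C(13.5) = 1.0239 + (-1.0239)·e^(−0.063642·13.5) = 1.0239 + (-1.0239)·0.42351 = 0.59025 mol/L.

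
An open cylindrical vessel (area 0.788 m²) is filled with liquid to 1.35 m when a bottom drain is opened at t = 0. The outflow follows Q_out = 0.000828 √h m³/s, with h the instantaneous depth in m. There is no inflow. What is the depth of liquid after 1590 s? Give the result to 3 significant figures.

With no inflow, A dh/dt = −0.000828 √h.
Separate and integrate: 2(√h − √h₀) = −(0.000828/A) t.
√h = √1.35 − 0.000828·1590/(2·0.788) = 1.1619 − 0.83536 = 0.32654.
h = 0.32654² = 0.10663 m.

0.107 m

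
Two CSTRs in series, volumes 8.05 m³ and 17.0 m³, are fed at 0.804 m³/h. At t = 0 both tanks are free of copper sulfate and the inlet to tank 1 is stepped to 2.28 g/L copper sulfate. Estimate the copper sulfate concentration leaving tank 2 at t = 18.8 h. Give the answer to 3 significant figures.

0.814 g/L

Time constants: τᵢ = Vᵢ/Q for each well-mixed tank.
τ₁ = 8.05/0.804 = 10.012 h; τ₂ = 17.0/0.804 = 21.144 h.
Tank 1: C₁ = C_in(1 − e^(−t/τ₁)). Tank 2 (τ₁ ≠ τ₂): C₂ = C_in[1 − (τ₁ e^(−t/τ₁) − τ₂ e^(−t/τ₂))/(τ₁ − τ₂)].
At t = 18.8: e^(−t/τ₁) = 0.15295, e^(−t/τ₂) = 0.41101.
C₂ = 2.28·[1 − (10.012·0.15295 − 21.144·0.41101)/(-11.132)] = 2.28·0.35687 = 0.81367 g/L.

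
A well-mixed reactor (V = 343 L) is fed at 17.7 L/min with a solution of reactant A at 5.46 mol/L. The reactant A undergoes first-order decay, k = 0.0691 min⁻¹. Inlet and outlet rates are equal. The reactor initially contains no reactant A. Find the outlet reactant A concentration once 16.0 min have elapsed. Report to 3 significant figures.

V dC/dt = Q(C_in − C) − k V C.
dC/dt = (Q/V) C_in − (Q/V + k) C; effective rate a = Q/V + k = 0.051603 + 0.0691 = 0.12070 min⁻¹.
C_ss = Q C_in/(Q + kV) = 2.3343 mol/L; C(t) = C_ss + (C₀ − C_ss) e^(−a t).
C(16.0) = 2.3343 + (-2.3343)·e^(−0.12070·16.0) = 2.3343 + (-2.3343)·0.14497 = 1.9959 mol/L.

2.00 mol/L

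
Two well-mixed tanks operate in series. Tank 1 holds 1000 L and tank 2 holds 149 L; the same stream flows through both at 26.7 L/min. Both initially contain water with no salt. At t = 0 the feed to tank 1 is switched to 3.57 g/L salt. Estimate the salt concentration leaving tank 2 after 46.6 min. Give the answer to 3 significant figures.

Time constants: τᵢ = Vᵢ/Q for each well-mixed tank.
τ₁ = 1000/26.7 = 37.453 min; τ₂ = 149/26.7 = 5.5805 min.
Solving the cascade with C₁(0)=C₂(0)=0 gives C₂(t) = C_in[1 − (τ₁ e^(−t/τ₁) − τ₂ e^(−t/τ₂))/(τ₁ − τ₂)].
At t = 46.6: e^(−t/τ₁) = 0.28817, e^(−t/τ₂) = 0.00023629.
C₂ = 3.57·[1 − (37.453·0.28817 − 5.5805·0.00023629)/(31.873)] = 3.57·0.66142 = 2.3613 g/L.

2.36 g/L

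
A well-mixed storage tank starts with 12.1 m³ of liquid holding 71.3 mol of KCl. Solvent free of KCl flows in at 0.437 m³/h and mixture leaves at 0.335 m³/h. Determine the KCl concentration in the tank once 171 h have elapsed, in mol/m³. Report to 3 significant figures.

Total volume: dV/dt = Q_in − Q_out = 0.10200 m³/h, so V(t) = 12.1 + 0.10200 t and V(171) = 29.542 m³.
Species balance (pure solvent in): dm/dt = −Q_out · m/V(t).
dm/m = −Q_out dt/(V₀ + 0.10200 t); integrating gives ln(m/m₀) = −(Q_out/(Q_in−Q_out)) ln(V/V₀).
m = m₀ (V₀/V)^(Q_out/(Q_in−Q_out)) = 71.3 × (12.1/29.542)^(3.2843) = 3.8011 mol.
C = m/V = 3.8011/29.542 = 0.12867 mol/m³.

0.129 mol/m³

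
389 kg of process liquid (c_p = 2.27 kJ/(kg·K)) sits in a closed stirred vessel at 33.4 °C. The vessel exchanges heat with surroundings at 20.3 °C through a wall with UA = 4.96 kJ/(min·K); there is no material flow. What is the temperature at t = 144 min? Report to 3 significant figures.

M c_p dT/dt = −UA(T − T_amb).
dT/dt = (T_ss − T)/τ with T_ss = T_amb = 20.300 °C, τ = M c_p/UA = 389·2.27/4.96 = 178.03 min.
Solution: T(t) = T_ss + (T₀ − T_ss) e^(−t/τ).
T(144) = 20.300 + (13.100)·0.44537 = 26.134 °C.

26.1 °C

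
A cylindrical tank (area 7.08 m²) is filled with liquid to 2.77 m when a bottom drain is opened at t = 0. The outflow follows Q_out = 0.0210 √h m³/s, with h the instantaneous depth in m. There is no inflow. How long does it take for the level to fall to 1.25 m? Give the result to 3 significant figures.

368 s

Accumulation of liquid (constant cross-section A): A dh/dt = −0.0210 √h.
Separate and integrate: 2(√h − √h₀) = −(0.0210/A) t.
t = 2A(√h₀ − √h)/0.0210 = 2·7.08·(√2.77 − √1.25)/0.0210
  = 14.160 × (1.6643 − 1.1180) / 0.0210 = 368.36 s.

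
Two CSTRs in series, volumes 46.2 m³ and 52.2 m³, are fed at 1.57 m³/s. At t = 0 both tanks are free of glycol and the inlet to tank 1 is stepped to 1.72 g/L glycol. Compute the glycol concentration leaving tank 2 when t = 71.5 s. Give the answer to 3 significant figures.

1.14 g/L

Time constants: τᵢ = Vᵢ/Q for each well-mixed tank.
τ₁ = 46.2/1.57 = 29.427 s; τ₂ = 52.2/1.57 = 33.248 s.
Tank 1: C₁ = C_in(1 − e^(−t/τ₁)). Tank 2 (τ₁ ≠ τ₂): C₂ = C_in[1 − (τ₁ e^(−t/τ₁) − τ₂ e^(−t/τ₂))/(τ₁ − τ₂)].
At t = 71.5: e^(−t/τ₁) = 0.088058, e^(−t/τ₂) = 0.11643.
C₂ = 1.72·[1 − (29.427·0.088058 − 33.248·0.11643)/(-3.8217)] = 1.72·0.66512 = 1.1440 g/L.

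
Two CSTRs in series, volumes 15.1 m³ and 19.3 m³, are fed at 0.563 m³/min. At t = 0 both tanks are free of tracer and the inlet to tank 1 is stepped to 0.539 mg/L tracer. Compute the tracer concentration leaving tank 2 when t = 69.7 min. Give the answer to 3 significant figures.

0.359 mg/L

Time constants: τᵢ = Vᵢ/Q for each well-mixed tank.
τ₁ = 15.1/0.563 = 26.821 min; τ₂ = 19.3/0.563 = 34.281 min.
Tank 1: C₁ = C_in(1 − e^(−t/τ₁)). Tank 2 (τ₁ ≠ τ₂): C₂ = C_in[1 − (τ₁ e^(−t/τ₁) − τ₂ e^(−t/τ₂))/(τ₁ − τ₂)].
At t = 69.7: e^(−t/τ₁) = 0.074367, e^(−t/τ₂) = 0.13091.
C₂ = 0.539·[1 − (26.821·0.074367 − 34.281·0.13091)/(-7.4600)] = 0.539·0.66579 = 0.35886 mg/L.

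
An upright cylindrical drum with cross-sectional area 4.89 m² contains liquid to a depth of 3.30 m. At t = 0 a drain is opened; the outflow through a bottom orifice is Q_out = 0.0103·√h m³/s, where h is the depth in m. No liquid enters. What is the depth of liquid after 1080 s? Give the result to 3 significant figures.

A dh/dt = −Q_out = −0.0103 √h.
Separate and integrate: 2(√h − √h₀) = −(0.0103/A) t.
√h = √3.30 − 0.0103·1080/(2·4.89) = 1.8166 − 1.1374 = 0.67917.
h = 0.67917² = 0.46127 m.

0.461 m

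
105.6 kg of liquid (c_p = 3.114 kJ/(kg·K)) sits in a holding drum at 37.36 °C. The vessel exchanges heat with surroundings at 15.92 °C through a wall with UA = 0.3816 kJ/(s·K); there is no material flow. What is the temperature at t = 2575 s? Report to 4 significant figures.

Lumped-capacitance energy balance: M c_p dT/dt = UA(T_amb − T).
dT/dt = (T_ss − T)/τ with T_ss = T_amb = 15.9200 °C, τ = M c_p/UA = 105.6·3.114/0.3816 = 861.736 s.
Solution: T(t) = T_ss + (T₀ − T_ss) e^(−t/τ).
T(2575) = 15.9200 + (21.4400)·0.0503803 = 17.0002 °C.

17.00 °C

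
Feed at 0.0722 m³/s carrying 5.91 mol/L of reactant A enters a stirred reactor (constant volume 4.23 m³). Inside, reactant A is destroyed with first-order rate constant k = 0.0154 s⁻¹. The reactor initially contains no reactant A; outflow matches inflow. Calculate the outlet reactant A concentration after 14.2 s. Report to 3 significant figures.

V dC/dt = Q(C_in − C) − k V C.
This is linear with rate a = Q/V + k = 0.032469 s⁻¹.
C_ss = Q C_in/(Q + kV) = 3.1069 mol/L; C(t) = C_ss + (C₀ − C_ss) e^(−a t).
C(14.2) = 3.1069 + (-3.1069)·e^(−0.032469·14.2) = 3.1069 + (-3.1069)·0.63062 = 1.1476 mol/L.

1.15 mol/L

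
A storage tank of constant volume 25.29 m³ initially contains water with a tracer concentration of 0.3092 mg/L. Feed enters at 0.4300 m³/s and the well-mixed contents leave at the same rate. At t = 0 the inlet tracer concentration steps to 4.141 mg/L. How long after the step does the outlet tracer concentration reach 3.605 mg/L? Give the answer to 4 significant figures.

115.7 s

Accumulation = in − out for the solute gives V dC/dt = Q(C_in − C), so τ = V/Q = 58.8140 s.
C(t) = C_in + (C₀ − C_in) e^(−t/τ). Set C = 3.605 and solve for t:
e^(−t/τ) = (C − C_in)/(C₀ − C_in) = (3.605 − 4.141)/(0.3092 − 4.141) = 0.139882
t = −τ ln(…) = 58.8140 × 1.96696 = 115.684 s.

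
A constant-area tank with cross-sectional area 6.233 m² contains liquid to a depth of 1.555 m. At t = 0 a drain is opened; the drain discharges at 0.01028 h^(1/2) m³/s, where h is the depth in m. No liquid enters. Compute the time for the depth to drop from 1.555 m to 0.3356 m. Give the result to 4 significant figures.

Accumulation of liquid (constant cross-section A): A dh/dt = −0.01028 √h.
This is separable: 2 d(√h)/dt = −0.01028/A, so √h = √h₀ − (0.01028/(2A)) t.
t = 2A(√h₀ − √h)/0.01028 = 2·6.233·(√1.555 − √0.3356)/0.01028
  = 12.4660 × (1.24700 − 0.579310) / 0.01028 = 809.667 s.

809.7 s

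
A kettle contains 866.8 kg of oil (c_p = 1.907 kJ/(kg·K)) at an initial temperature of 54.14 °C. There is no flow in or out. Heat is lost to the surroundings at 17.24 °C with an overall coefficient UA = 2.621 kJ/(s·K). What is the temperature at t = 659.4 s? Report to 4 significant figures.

First-law balance (no shaft work): M c_p dT/dt = −UA(T − T_amb).
dT/dt = (T_ss − T)/τ with T_ss = T_amb = 17.2400 °C, τ = M c_p/UA = 866.8·1.907/2.621 = 630.671 s.
Integrating: T(t) = T_ss + (T₀ − T_ss) e^(−t/τ).
T(659.4) = 17.2400 + (36.9000)·0.351497 = 30.2102 °C.

30.21 °C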